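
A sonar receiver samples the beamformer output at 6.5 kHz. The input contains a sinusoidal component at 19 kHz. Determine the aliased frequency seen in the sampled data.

0.5 kHz

19 kHz mod fs = 6 kHz.
6 kHz > fs/2 = 3.25 kHz, folds to fs − 6 kHz = 0.5 kHz.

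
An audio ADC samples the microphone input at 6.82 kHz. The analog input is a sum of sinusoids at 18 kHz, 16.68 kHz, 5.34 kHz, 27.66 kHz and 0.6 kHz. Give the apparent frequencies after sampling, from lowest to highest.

0.38 kHz, 0.6 kHz, 1.48 kHz, 2.46 kHz, 3.04 kHz

fs/2 = 3.41 kHz.
18 kHz mod fs = 4.36 kHz.
4.36 kHz > fs/2 = 3.41 kHz, folds to fs − 4.36 kHz = 2.46 kHz.
16.68 kHz mod fs = 3.04 kHz.
3.04 kHz ≤ fs/2 = 3.41 kHz, appears at 3.04 kHz.
5.34 kHz > fs/2 = 3.41 kHz, folds to fs − 5.34 kHz = 1.48 kHz.
27.66 kHz mod fs = 0.38 kHz.
0.38 kHz ≤ fs/2 = 3.41 kHz, appears at 0.38 kHz.
0.6 kHz ≤ fs/2 = 3.41 kHz, passes unchanged.
Distinct values: {0.38 kHz, 0.6 kHz, 1.48 kHz, 2.46 kHz, 3.04 kHz}.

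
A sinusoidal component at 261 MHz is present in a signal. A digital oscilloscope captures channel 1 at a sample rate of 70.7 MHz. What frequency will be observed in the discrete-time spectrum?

21.8 MHz

261 MHz mod fs = 48.9 MHz.
48.9 MHz > fs/2 = 35.35 MHz, folds to fs − 48.9 MHz = 21.8 MHz.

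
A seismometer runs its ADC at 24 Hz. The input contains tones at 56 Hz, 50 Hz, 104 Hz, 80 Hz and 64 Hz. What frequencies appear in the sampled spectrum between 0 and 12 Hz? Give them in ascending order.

2 Hz, 8 Hz

fs/2 = 12 Hz.
56 Hz mod fs = 8 Hz.
8 Hz ≤ fs/2 = 12 Hz, appears at 8 Hz.
50 Hz mod fs = 2 Hz.
2 Hz ≤ fs/2 = 12 Hz, appears at 2 Hz.
104 Hz mod fs = 8 Hz.
8 Hz ≤ fs/2 = 12 Hz, appears at 8 Hz.
80 Hz mod fs = 8 Hz.
8 Hz ≤ fs/2 = 12 Hz, appears at 8 Hz.
64 Hz mod fs = 16 Hz.
16 Hz > fs/2 = 12 Hz, folds to fs − 16 Hz = 8 Hz.
Distinct values: {2 Hz, 8 Hz}.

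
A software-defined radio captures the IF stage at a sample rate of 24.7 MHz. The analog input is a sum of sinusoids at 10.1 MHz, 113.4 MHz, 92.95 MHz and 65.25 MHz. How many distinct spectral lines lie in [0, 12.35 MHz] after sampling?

fs/2 = 12.35 MHz.
10.1 MHz ≤ fs/2 = 12.35 MHz, passes unchanged.
113.4 MHz mod fs = 14.6 MHz.
14.6 MHz > fs/2 = 12.35 MHz, folds to fs − 14.6 MHz = 10.1 MHz.
92.95 MHz mod fs = 18.85 MHz.
18.85 MHz > fs/2 = 12.35 MHz, folds to fs − 18.85 MHz = 5.85 MHz.
65.25 MHz mod fs = 15.85 MHz.
15.85 MHz > fs/2 = 12.35 MHz, folds to fs − 15.85 MHz = 8.85 MHz.
Distinct values: {5.85 MHz, 8.85 MHz, 10.1 MHz} → 3.

3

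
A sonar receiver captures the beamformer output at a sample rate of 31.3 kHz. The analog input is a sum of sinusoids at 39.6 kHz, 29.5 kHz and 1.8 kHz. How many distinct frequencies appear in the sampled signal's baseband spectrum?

2

fs/2 = 15.65 kHz.
39.6 kHz mod fs = 8.3 kHz.
8.3 kHz ≤ fs/2 = 15.65 kHz, appears at 8.3 kHz.
29.5 kHz > fs/2 = 15.65 kHz, folds to fs − 29.5 kHz = 1.8 kHz.
1.8 kHz ≤ fs/2 = 15.65 kHz, passes unchanged.
Distinct values: {1.8 kHz, 8.3 kHz} → 2.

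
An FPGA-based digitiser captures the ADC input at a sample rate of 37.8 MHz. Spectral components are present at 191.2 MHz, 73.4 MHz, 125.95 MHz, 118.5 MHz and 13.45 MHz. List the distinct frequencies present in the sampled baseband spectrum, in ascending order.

fs/2 = 18.9 MHz.
191.2 MHz mod fs = 2.2 MHz.
2.2 MHz ≤ fs/2 = 18.9 MHz, appears at 2.2 MHz.
73.4 MHz mod fs = 35.6 MHz.
35.6 MHz > fs/2 = 18.9 MHz, folds to fs − 35.6 MHz = 2.2 MHz.
125.95 MHz mod fs = 12.55 MHz.
12.55 MHz ≤ fs/2 = 18.9 MHz, appears at 12.55 MHz.
118.5 MHz mod fs = 5.1 MHz.
5.1 MHz ≤ fs/2 = 18.9 MHz, appears at 5.1 MHz.
13.45 MHz ≤ fs/2 = 18.9 MHz, passes unchanged.
Distinct values: {2.2 MHz, 5.1 MHz, 12.55 MHz, 13.45 MHz}.

2.2 MHz, 5.1 MHz, 12.55 MHz, 13.45 MHz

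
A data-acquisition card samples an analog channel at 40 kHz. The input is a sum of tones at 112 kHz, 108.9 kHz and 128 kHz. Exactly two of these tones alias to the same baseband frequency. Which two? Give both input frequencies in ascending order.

fs/2 = 20 kHz.
112 kHz mod fs = 32 kHz.
32 kHz > fs/2 = 20 kHz, folds to fs − 32 kHz = 8 kHz.
108.9 kHz mod fs = 28.9 kHz.
28.9 kHz > fs/2 = 20 kHz, folds to fs − 28.9 kHz = 11.1 kHz.
128 kHz mod fs = 8 kHz.
8 kHz ≤ fs/2 = 20 kHz, appears at 8 kHz.
112 kHz and 128 kHz both map to 8 kHz.

112 kHz, 128 kHz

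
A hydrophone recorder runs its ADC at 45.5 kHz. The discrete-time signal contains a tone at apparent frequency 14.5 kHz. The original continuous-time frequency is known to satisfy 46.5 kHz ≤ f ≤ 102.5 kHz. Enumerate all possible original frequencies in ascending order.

60 kHz, 76.5 kHz

Frequencies that alias to 14.5 kHz are k·fs ± 14.5 kHz for integer k ≥ 0.
k=0: 14.5 kHz.
k=1: 31 kHz, 60 kHz.
k=2: 76.5 kHz, 105.5 kHz.
k=3: 122 kHz, 151 kHz.
Within [46.5 kHz, 102.5 kHz]: 60 kHz, 76.5 kHz.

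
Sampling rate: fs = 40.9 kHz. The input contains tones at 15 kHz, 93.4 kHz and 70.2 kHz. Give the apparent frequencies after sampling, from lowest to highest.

fs/2 = 20.45 kHz.
15 kHz ≤ fs/2 = 20.45 kHz, passes unchanged.
93.4 kHz mod fs = 11.6 kHz.
11.6 kHz ≤ fs/2 = 20.45 kHz, appears at 11.6 kHz.
70.2 kHz mod fs = 29.3 kHz.
29.3 kHz > fs/2 = 20.45 kHz, folds to fs − 29.3 kHz = 11.6 kHz.
Distinct values: {11.6 kHz, 15 kHz}.

11.6 kHz, 15 kHz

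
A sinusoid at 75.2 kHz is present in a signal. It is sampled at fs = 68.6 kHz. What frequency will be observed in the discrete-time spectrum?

75.2 kHz mod fs = 6.6 kHz.
6.6 kHz ≤ fs/2 = 34.3 kHz, appears at 6.6 kHz.

6.6 kHz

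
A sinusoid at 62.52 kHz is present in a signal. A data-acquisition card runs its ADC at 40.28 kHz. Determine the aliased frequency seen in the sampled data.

62.52 kHz mod fs = 22.24 kHz.
22.24 kHz > fs/2 = 20.14 kHz, folds to fs − 22.24 kHz = 18.04 kHz.

18.04 kHz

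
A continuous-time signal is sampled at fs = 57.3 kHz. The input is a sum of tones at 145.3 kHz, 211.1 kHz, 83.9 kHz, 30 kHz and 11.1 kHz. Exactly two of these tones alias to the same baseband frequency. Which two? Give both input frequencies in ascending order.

83.9 kHz, 145.3 kHz

fs/2 = 28.65 kHz.
145.3 kHz mod fs = 30.7 kHz.
30.7 kHz > fs/2 = 28.65 kHz, folds to fs − 30.7 kHz = 26.6 kHz.
211.1 kHz mod fs = 39.2 kHz.
39.2 kHz > fs/2 = 28.65 kHz, folds to fs − 39.2 kHz = 18.1 kHz.
83.9 kHz mod fs = 26.6 kHz.
26.6 kHz ≤ fs/2 = 28.65 kHz, appears at 26.6 kHz.
30 kHz > fs/2 = 28.65 kHz, folds to fs − 30 kHz = 27.3 kHz.
11.1 kHz ≤ fs/2 = 28.65 kHz, passes unchanged.
83.9 kHz and 145.3 kHz both map to 26.6 kHz.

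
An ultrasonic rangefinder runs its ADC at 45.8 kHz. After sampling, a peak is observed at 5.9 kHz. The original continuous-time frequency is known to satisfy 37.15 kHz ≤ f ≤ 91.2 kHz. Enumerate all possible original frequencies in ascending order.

39.9 kHz, 51.7 kHz, 85.7 kHz

Frequencies that alias to 5.9 kHz are k·fs ± 5.9 kHz for integer k ≥ 0.
k=0: 5.9 kHz.
k=1: 39.9 kHz, 51.7 kHz.
k=2: 85.7 kHz, 97.5 kHz.
k=3: 131.5 kHz, 143.3 kHz.
Within [37.15 kHz, 91.2 kHz]: 39.9 kHz, 51.7 kHz, 85.7 kHz.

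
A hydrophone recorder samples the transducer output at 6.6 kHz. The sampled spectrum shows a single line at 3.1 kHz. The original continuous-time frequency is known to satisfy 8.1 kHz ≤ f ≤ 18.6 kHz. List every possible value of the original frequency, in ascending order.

Frequencies that alias to 3.1 kHz are k·fs ± 3.1 kHz for integer k ≥ 0.
k=0: 3.1 kHz.
k=1: 3.5 kHz, 9.7 kHz.
k=2: 10.1 kHz, 16.3 kHz.
k=3: 16.7 kHz, 22.9 kHz.
k=4: 23.3 kHz, 29.5 kHz.
Within [8.1 kHz, 18.6 kHz]: 9.7 kHz, 10.1 kHz, 16.3 kHz, 16.7 kHz.

9.7 kHz, 10.1 kHz, 16.3 kHz, 16.7 kHz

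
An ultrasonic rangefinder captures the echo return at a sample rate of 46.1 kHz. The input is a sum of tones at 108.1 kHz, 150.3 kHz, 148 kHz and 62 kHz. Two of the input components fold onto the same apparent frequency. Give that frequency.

fs/2 = 23.05 kHz.
108.1 kHz mod fs = 15.9 kHz.
15.9 kHz ≤ fs/2 = 23.05 kHz, appears at 15.9 kHz.
150.3 kHz mod fs = 12 kHz.
12 kHz ≤ fs/2 = 23.05 kHz, appears at 12 kHz.
148 kHz mod fs = 9.7 kHz.
9.7 kHz ≤ fs/2 = 23.05 kHz, appears at 9.7 kHz.
62 kHz mod fs = 15.9 kHz.
15.9 kHz ≤ fs/2 = 23.05 kHz, appears at 15.9 kHz.
62 kHz and 108.1 kHz both map to 15.9 kHz.

15.9 kHz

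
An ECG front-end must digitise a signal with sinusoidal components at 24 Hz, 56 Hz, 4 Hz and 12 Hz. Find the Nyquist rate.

Highest-frequency component: 56 Hz.
Nyquist rate = 2 × 56 Hz = 112 Hz.

112 Hz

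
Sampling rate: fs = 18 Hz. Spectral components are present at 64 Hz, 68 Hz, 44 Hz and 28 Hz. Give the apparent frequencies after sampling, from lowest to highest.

4 Hz, 8 Hz

fs/2 = 9 Hz.
64 Hz mod fs = 10 Hz.
10 Hz > fs/2 = 9 Hz, folds to fs − 10 Hz = 8 Hz.
68 Hz mod fs = 14 Hz.
14 Hz > fs/2 = 9 Hz, folds to fs − 14 Hz = 4 Hz.
44 Hz mod fs = 8 Hz.
8 Hz ≤ fs/2 = 9 Hz, appears at 8 Hz.
28 Hz mod fs = 10 Hz.
10 Hz > fs/2 = 9 Hz, folds to fs − 10 Hz = 8 Hz.
Distinct values: {4 Hz, 8 Hz}.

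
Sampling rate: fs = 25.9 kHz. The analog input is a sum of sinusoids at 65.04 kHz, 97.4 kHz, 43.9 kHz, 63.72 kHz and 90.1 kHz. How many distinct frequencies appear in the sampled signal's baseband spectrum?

5

fs/2 = 12.95 kHz.
65.04 kHz mod fs = 13.24 kHz.
13.24 kHz > fs/2 = 12.95 kHz, folds to fs − 13.24 kHz = 12.66 kHz.
97.4 kHz mod fs = 19.7 kHz.
19.7 kHz > fs/2 = 12.95 kHz, folds to fs − 19.7 kHz = 6.2 kHz.
43.9 kHz mod fs = 18 kHz.
18 kHz > fs/2 = 12.95 kHz, folds to fs − 18 kHz = 7.9 kHz.
63.72 kHz mod fs = 11.92 kHz.
11.92 kHz ≤ fs/2 = 12.95 kHz, appears at 11.92 kHz.
90.1 kHz mod fs = 12.4 kHz.
12.4 kHz ≤ fs/2 = 12.95 kHz, appears at 12.4 kHz.
Distinct values: {6.2 kHz, 7.9 kHz, 11.92 kHz, 12.4 kHz, 12.66 kHz} → 5.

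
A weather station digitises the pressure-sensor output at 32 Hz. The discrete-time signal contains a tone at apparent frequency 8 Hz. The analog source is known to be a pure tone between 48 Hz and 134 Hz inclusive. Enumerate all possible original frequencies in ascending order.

Frequencies that alias to 8 Hz are k·fs ± 8 Hz for integer k ≥ 0.
k=0: 8 Hz.
k=1: 24 Hz, 40 Hz.
k=2: 56 Hz, 72 Hz.
k=3: 88 Hz, 104 Hz.
k=4: 120 Hz, 136 Hz.
k=5: 152 Hz, 168 Hz.
Within [48 Hz, 134 Hz]: 56 Hz, 72 Hz, 88 Hz, 104 Hz, 120 Hz.

56 Hz, 72 Hz, 88 Hz, 104 Hz, 120 Hz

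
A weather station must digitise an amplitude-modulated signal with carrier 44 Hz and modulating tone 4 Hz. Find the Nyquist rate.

AM sidebands sit at fc ± fm = 40 Hz and 48 Hz.
Highest-frequency component: 48 Hz.
Nyquist rate = 2 × 48 Hz = 96 Hz.

96 Hz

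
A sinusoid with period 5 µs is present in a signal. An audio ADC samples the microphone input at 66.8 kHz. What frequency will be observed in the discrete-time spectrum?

0.4 kHz

T = 5 µs → f = 1/T = 200 kHz.
200 kHz mod fs = 66.4 kHz.
66.4 kHz > fs/2 = 33.4 kHz, folds to fs − 66.4 kHz = 0.4 kHz.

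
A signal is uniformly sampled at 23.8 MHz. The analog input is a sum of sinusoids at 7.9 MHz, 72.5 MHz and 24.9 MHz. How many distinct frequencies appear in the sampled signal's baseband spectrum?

fs/2 = 11.9 MHz.
7.9 MHz ≤ fs/2 = 11.9 MHz, passes unchanged.
72.5 MHz mod fs = 1.1 MHz.
1.1 MHz ≤ fs/2 = 11.9 MHz, appears at 1.1 MHz.
24.9 MHz mod fs = 1.1 MHz.
1.1 MHz ≤ fs/2 = 11.9 MHz, appears at 1.1 MHz.
Distinct values: {1.1 MHz, 7.9 MHz} → 2.

2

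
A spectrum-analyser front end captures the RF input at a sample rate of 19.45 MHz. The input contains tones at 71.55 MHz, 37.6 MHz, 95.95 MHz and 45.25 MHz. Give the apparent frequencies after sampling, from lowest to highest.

1.3 MHz, 6.25 MHz, 6.35 MHz

fs/2 = 9.725 MHz.
71.55 MHz mod fs = 13.2 MHz.
13.2 MHz > fs/2 = 9.725 MHz, folds to fs − 13.2 MHz = 6.25 MHz.
37.6 MHz mod fs = 18.15 MHz.
18.15 MHz > fs/2 = 9.725 MHz, folds to fs − 18.15 MHz = 1.3 MHz.
95.95 MHz mod fs = 18.15 MHz.
18.15 MHz > fs/2 = 9.725 MHz, folds to fs − 18.15 MHz = 1.3 MHz.
45.25 MHz mod fs = 6.35 MHz.
6.35 MHz ≤ fs/2 = 9.725 MHz, appears at 6.35 MHz.
Distinct values: {1.3 MHz, 6.25 MHz, 6.35 MHz}.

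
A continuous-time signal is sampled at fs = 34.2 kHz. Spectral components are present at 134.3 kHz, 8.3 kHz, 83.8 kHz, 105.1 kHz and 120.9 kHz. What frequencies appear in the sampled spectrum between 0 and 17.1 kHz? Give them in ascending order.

fs/2 = 17.1 kHz.
134.3 kHz mod fs = 31.7 kHz.
31.7 kHz > fs/2 = 17.1 kHz, folds to fs − 31.7 kHz = 2.5 kHz.
8.3 kHz ≤ fs/2 = 17.1 kHz, passes unchanged.
83.8 kHz mod fs = 15.4 kHz.
15.4 kHz ≤ fs/2 = 17.1 kHz, appears at 15.4 kHz.
105.1 kHz mod fs = 2.5 kHz.
2.5 kHz ≤ fs/2 = 17.1 kHz, appears at 2.5 kHz.
120.9 kHz mod fs = 18.3 kHz.
18.3 kHz > fs/2 = 17.1 kHz, folds to fs − 18.3 kHz = 15.9 kHz.
Distinct values: {2.5 kHz, 8.3 kHz, 15.4 kHz, 15.9 kHz}.

2.5 kHz, 8.3 kHz, 15.4 kHz, 15.9 kHz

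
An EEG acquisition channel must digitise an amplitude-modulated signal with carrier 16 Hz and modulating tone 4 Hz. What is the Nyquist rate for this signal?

40 Hz

AM sidebands sit at fc ± fm = 12 Hz and 20 Hz.
Highest-frequency component: 20 Hz.
Nyquist rate = 2 × 20 Hz = 40 Hz.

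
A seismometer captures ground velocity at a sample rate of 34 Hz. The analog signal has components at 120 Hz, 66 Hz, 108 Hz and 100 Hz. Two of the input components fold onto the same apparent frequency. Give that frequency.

2 Hz

fs/2 = 17 Hz.
120 Hz mod fs = 18 Hz.
18 Hz > fs/2 = 17 Hz, folds to fs − 18 Hz = 16 Hz.
66 Hz mod fs = 32 Hz.
32 Hz > fs/2 = 17 Hz, folds to fs − 32 Hz = 2 Hz.
108 Hz mod fs = 6 Hz.
6 Hz ≤ fs/2 = 17 Hz, appears at 6 Hz.
100 Hz mod fs = 32 Hz.
32 Hz > fs/2 = 17 Hz, folds to fs − 32 Hz = 2 Hz.
66 Hz and 100 Hz both map to 2 Hz.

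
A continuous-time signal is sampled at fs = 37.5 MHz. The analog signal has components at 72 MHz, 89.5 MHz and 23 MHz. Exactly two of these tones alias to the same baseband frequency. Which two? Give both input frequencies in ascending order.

23 MHz, 89.5 MHz

fs/2 = 18.75 MHz.
72 MHz mod fs = 34.5 MHz.
34.5 MHz > fs/2 = 18.75 MHz, folds to fs − 34.5 MHz = 3 MHz.
89.5 MHz mod fs = 14.5 MHz.
14.5 MHz ≤ fs/2 = 18.75 MHz, appears at 14.5 MHz.
23 MHz > fs/2 = 18.75 MHz, folds to fs − 23 MHz = 14.5 MHz.
23 MHz and 89.5 MHz both map to 14.5 MHz.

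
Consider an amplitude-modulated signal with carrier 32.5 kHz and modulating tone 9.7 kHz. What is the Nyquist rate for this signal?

AM sidebands sit at fc ± fm = 22.8 kHz and 42.2 kHz.
Highest-frequency component: 42.2 kHz.
Nyquist rate = 2 × 42.2 kHz = 84.4 kHz.

84.4 kHz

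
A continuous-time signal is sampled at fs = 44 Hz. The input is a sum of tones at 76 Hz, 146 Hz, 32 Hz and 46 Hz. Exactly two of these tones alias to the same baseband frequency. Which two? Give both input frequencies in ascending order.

32 Hz, 76 Hz

fs/2 = 22 Hz.
76 Hz mod fs = 32 Hz.
32 Hz > fs/2 = 22 Hz, folds to fs − 32 Hz = 12 Hz.
146 Hz mod fs = 14 Hz.
14 Hz ≤ fs/2 = 22 Hz, appears at 14 Hz.
32 Hz > fs/2 = 22 Hz, folds to fs − 32 Hz = 12 Hz.
46 Hz mod fs = 2 Hz.
2 Hz ≤ fs/2 = 22 Hz, appears at 2 Hz.
32 Hz and 76 Hz both map to 12 Hz.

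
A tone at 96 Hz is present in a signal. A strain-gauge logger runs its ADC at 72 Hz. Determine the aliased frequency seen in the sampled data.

96 Hz mod fs = 24 Hz.
24 Hz ≤ fs/2 = 36 Hz, appears at 24 Hz.

24 Hz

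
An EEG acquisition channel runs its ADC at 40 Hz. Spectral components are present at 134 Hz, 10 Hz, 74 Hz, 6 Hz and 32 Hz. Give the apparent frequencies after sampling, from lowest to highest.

fs/2 = 20 Hz.
134 Hz mod fs = 14 Hz.
14 Hz ≤ fs/2 = 20 Hz, appears at 14 Hz.
10 Hz ≤ fs/2 = 20 Hz, passes unchanged.
74 Hz mod fs = 34 Hz.
34 Hz > fs/2 = 20 Hz, folds to fs − 34 Hz = 6 Hz.
6 Hz ≤ fs/2 = 20 Hz, passes unchanged.
32 Hz > fs/2 = 20 Hz, folds to fs − 32 Hz = 8 Hz.
Distinct values: {6 Hz, 8 Hz, 10 Hz, 14 Hz}.

6 Hz, 8 Hz, 10 Hz, 14 Hz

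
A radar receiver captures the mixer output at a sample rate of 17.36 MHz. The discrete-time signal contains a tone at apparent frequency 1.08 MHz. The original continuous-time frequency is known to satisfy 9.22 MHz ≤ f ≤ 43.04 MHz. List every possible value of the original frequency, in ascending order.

16.28 MHz, 18.44 MHz, 33.64 MHz, 35.8 MHz

Frequencies that alias to 1.08 MHz are k·fs ± 1.08 MHz for integer k ≥ 0.
k=0: 1.08 MHz.
k=1: 16.28 MHz, 18.44 MHz.
k=2: 33.64 MHz, 35.8 MHz.
k=3: 51 MHz, 53.16 MHz.
Within [9.22 MHz, 43.04 MHz]: 16.28 MHz, 18.44 MHz, 33.64 MHz, 35.8 MHz.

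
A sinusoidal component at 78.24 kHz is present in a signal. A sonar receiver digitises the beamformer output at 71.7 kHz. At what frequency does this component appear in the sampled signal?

6.54 kHz

78.24 kHz mod fs = 6.54 kHz.
6.54 kHz ≤ fs/2 = 35.85 kHz, appears at 6.54 kHz.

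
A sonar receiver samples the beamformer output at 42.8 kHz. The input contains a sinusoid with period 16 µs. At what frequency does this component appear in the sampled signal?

19.7 kHz

T = 16 µs → f = 1/T = 62.5 kHz.
62.5 kHz mod fs = 19.7 kHz.
19.7 kHz ≤ fs/2 = 21.4 kHz, appears at 19.7 kHz.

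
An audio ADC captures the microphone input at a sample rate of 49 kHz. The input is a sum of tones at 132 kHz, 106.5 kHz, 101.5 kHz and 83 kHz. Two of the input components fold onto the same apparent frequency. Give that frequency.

15 kHz

fs/2 = 24.5 kHz.
132 kHz mod fs = 34 kHz.
34 kHz > fs/2 = 24.5 kHz, folds to fs − 34 kHz = 15 kHz.
106.5 kHz mod fs = 8.5 kHz.
8.5 kHz ≤ fs/2 = 24.5 kHz, appears at 8.5 kHz.
101.5 kHz mod fs = 3.5 kHz.
3.5 kHz ≤ fs/2 = 24.5 kHz, appears at 3.5 kHz.
83 kHz mod fs = 34 kHz.
34 kHz > fs/2 = 24.5 kHz, folds to fs − 34 kHz = 15 kHz.
83 kHz and 132 kHz both map to 15 kHz.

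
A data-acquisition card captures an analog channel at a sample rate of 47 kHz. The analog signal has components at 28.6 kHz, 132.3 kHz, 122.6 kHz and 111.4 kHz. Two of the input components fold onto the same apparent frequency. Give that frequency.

18.4 kHz

fs/2 = 23.5 kHz.
28.6 kHz > fs/2 = 23.5 kHz, folds to fs − 28.6 kHz = 18.4 kHz.
132.3 kHz mod fs = 38.3 kHz.
38.3 kHz > fs/2 = 23.5 kHz, folds to fs − 38.3 kHz = 8.7 kHz.
122.6 kHz mod fs = 28.6 kHz.
28.6 kHz > fs/2 = 23.5 kHz, folds to fs − 28.6 kHz = 18.4 kHz.
111.4 kHz mod fs = 17.4 kHz.
17.4 kHz ≤ fs/2 = 23.5 kHz, appears at 17.4 kHz.
28.6 kHz and 122.6 kHz both map to 18.4 kHz.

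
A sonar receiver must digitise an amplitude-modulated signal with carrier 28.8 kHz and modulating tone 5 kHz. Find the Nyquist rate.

AM sidebands sit at fc ± fm = 23.8 kHz and 33.8 kHz.
Highest-frequency component: 33.8 kHz.
Nyquist rate = 2 × 33.8 kHz = 67.6 kHz.

67.6 kHz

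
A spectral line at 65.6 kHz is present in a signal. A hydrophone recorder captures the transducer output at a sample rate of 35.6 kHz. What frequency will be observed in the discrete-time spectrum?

65.6 kHz mod fs = 30 kHz.
30 kHz > fs/2 = 17.8 kHz, folds to fs − 30 kHz = 5.6 kHz.

5.6 kHz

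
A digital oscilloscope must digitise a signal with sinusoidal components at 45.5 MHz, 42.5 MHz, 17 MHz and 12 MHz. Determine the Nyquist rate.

Highest-frequency component: 45.5 MHz.
Nyquist rate = 2 × 45.5 MHz = 91 MHz.

91 MHz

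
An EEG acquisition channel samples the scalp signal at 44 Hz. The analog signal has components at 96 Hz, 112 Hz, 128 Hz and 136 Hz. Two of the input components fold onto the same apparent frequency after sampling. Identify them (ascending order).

fs/2 = 22 Hz.
96 Hz mod fs = 8 Hz.
8 Hz ≤ fs/2 = 22 Hz, appears at 8 Hz.
112 Hz mod fs = 24 Hz.
24 Hz > fs/2 = 22 Hz, folds to fs − 24 Hz = 20 Hz.
128 Hz mod fs = 40 Hz.
40 Hz > fs/2 = 22 Hz, folds to fs − 40 Hz = 4 Hz.
136 Hz mod fs = 4 Hz.
4 Hz ≤ fs/2 = 22 Hz, appears at 4 Hz.
128 Hz and 136 Hz both map to 4 Hz.

128 Hz, 136 Hz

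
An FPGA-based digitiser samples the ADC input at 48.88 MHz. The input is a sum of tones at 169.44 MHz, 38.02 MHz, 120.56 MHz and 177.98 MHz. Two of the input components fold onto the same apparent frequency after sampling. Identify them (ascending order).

120.56 MHz, 169.44 MHz

fs/2 = 24.44 MHz.
169.44 MHz mod fs = 22.8 MHz.
22.8 MHz ≤ fs/2 = 24.44 MHz, appears at 22.8 MHz.
38.02 MHz > fs/2 = 24.44 MHz, folds to fs − 38.02 MHz = 10.86 MHz.
120.56 MHz mod fs = 22.8 MHz.
22.8 MHz ≤ fs/2 = 24.44 MHz, appears at 22.8 MHz.
177.98 MHz mod fs = 31.34 MHz.
31.34 MHz > fs/2 = 24.44 MHz, folds to fs − 31.34 MHz = 17.54 MHz.
120.56 MHz and 169.44 MHz both map to 22.8 MHz.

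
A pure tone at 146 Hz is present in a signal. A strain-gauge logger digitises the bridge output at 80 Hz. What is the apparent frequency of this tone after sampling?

14 Hz

146 Hz mod fs = 66 Hz.
66 Hz > fs/2 = 40 Hz, folds to fs − 66 Hz = 14 Hz.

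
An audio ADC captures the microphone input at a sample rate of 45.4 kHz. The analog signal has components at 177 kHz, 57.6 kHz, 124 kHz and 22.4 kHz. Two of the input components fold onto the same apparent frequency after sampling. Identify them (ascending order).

57.6 kHz, 124 kHz

fs/2 = 22.7 kHz.
177 kHz mod fs = 40.8 kHz.
40.8 kHz > fs/2 = 22.7 kHz, folds to fs − 40.8 kHz = 4.6 kHz.
57.6 kHz mod fs = 12.2 kHz.
12.2 kHz ≤ fs/2 = 22.7 kHz, appears at 12.2 kHz.
124 kHz mod fs = 33.2 kHz.
33.2 kHz > fs/2 = 22.7 kHz, folds to fs − 33.2 kHz = 12.2 kHz.
22.4 kHz ≤ fs/2 = 22.7 kHz, passes unchanged.
57.6 kHz and 124 kHz both map to 12.2 kHz.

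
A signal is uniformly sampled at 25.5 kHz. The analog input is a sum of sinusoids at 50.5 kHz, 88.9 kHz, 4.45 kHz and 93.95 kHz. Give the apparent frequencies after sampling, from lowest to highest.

0.5 kHz, 4.45 kHz, 8.05 kHz, 12.4 kHz

fs/2 = 12.75 kHz.
50.5 kHz mod fs = 25 kHz.
25 kHz > fs/2 = 12.75 kHz, folds to fs − 25 kHz = 0.5 kHz.
88.9 kHz mod fs = 12.4 kHz.
12.4 kHz ≤ fs/2 = 12.75 kHz, appears at 12.4 kHz.
4.45 kHz ≤ fs/2 = 12.75 kHz, passes unchanged.
93.95 kHz mod fs = 17.45 kHz.
17.45 kHz > fs/2 = 12.75 kHz, folds to fs − 17.45 kHz = 8.05 kHz.
Distinct values: {0.5 kHz, 4.45 kHz, 8.05 kHz, 12.4 kHz}.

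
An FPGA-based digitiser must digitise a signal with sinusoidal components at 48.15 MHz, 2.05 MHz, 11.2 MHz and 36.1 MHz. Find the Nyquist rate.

96.3 MHz

Highest-frequency component: 48.15 MHz.
Nyquist rate = 2 × 48.15 MHz = 96.3 MHz.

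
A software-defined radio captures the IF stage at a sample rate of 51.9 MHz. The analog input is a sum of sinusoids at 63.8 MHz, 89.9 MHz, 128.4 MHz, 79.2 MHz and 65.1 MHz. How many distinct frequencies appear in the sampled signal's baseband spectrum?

fs/2 = 25.95 MHz.
63.8 MHz mod fs = 11.9 MHz.
11.9 MHz ≤ fs/2 = 25.95 MHz, appears at 11.9 MHz.
89.9 MHz mod fs = 38 MHz.
38 MHz > fs/2 = 25.95 MHz, folds to fs − 38 MHz = 13.9 MHz.
128.4 MHz mod fs = 24.6 MHz.
24.6 MHz ≤ fs/2 = 25.95 MHz, appears at 24.6 MHz.
79.2 MHz mod fs = 27.3 MHz.
27.3 MHz > fs/2 = 25.95 MHz, folds to fs − 27.3 MHz = 24.6 MHz.
65.1 MHz mod fs = 13.2 MHz.
13.2 MHz ≤ fs/2 = 25.95 MHz, appears at 13.2 MHz.
Distinct values: {11.9 MHz, 13.2 MHz, 13.9 MHz, 24.6 MHz} → 4.

4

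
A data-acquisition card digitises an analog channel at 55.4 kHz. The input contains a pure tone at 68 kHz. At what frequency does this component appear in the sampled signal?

68 kHz mod fs = 12.6 kHz.
12.6 kHz ≤ fs/2 = 27.7 kHz, appears at 12.6 kHz.

12.6 kHz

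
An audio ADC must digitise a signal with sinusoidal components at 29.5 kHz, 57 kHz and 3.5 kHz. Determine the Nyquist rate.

114 kHz

Highest-frequency component: 57 kHz.
Nyquist rate = 2 × 57 kHz = 114 kHz.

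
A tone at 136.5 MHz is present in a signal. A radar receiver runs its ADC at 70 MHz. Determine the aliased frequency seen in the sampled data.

136.5 MHz mod fs = 66.5 MHz.
66.5 MHz > fs/2 = 35 MHz, folds to fs − 66.5 MHz = 3.5 MHz.

3.5 MHz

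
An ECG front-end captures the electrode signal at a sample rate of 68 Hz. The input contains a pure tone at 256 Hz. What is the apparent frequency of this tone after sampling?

256 Hz mod fs = 52 Hz.
52 Hz > fs/2 = 34 Hz, folds to fs − 52 Hz = 16 Hz.

16 Hz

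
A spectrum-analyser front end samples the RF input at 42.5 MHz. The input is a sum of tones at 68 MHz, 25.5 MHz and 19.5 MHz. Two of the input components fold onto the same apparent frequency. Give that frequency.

17 MHz

fs/2 = 21.25 MHz.
68 MHz mod fs = 25.5 MHz.
25.5 MHz > fs/2 = 21.25 MHz, folds to fs − 25.5 MHz = 17 MHz.
25.5 MHz > fs/2 = 21.25 MHz, folds to fs − 25.5 MHz = 17 MHz.
19.5 MHz ≤ fs/2 = 21.25 MHz, passes unchanged.
25.5 MHz and 68 MHz both map to 17 MHz.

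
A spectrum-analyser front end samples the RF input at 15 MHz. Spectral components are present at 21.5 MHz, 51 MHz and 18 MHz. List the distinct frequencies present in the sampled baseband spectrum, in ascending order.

3 MHz, 6 MHz, 6.5 MHz

fs/2 = 7.5 MHz.
21.5 MHz mod fs = 6.5 MHz.
6.5 MHz ≤ fs/2 = 7.5 MHz, appears at 6.5 MHz.
51 MHz mod fs = 6 MHz.
6 MHz ≤ fs/2 = 7.5 MHz, appears at 6 MHz.
18 MHz mod fs = 3 MHz.
3 MHz ≤ fs/2 = 7.5 MHz, appears at 3 MHz.
Distinct values: {3 MHz, 6 MHz, 6.5 MHz}.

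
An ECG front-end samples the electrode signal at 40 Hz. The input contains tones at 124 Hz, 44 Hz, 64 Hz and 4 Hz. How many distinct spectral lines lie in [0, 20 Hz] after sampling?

fs/2 = 20 Hz.
124 Hz mod fs = 4 Hz.
4 Hz ≤ fs/2 = 20 Hz, appears at 4 Hz.
44 Hz mod fs = 4 Hz.
4 Hz ≤ fs/2 = 20 Hz, appears at 4 Hz.
64 Hz mod fs = 24 Hz.
24 Hz > fs/2 = 20 Hz, folds to fs − 24 Hz = 16 Hz.
4 Hz ≤ fs/2 = 20 Hz, passes unchanged.
Distinct values: {4 Hz, 16 Hz} → 2.

2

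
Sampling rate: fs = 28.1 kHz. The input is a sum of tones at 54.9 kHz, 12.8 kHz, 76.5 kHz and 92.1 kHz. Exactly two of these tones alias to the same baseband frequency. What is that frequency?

7.8 kHz

fs/2 = 14.05 kHz.
54.9 kHz mod fs = 26.8 kHz.
26.8 kHz > fs/2 = 14.05 kHz, folds to fs − 26.8 kHz = 1.3 kHz.
12.8 kHz ≤ fs/2 = 14.05 kHz, passes unchanged.
76.5 kHz mod fs = 20.3 kHz.
20.3 kHz > fs/2 = 14.05 kHz, folds to fs − 20.3 kHz = 7.8 kHz.
92.1 kHz mod fs = 7.8 kHz.
7.8 kHz ≤ fs/2 = 14.05 kHz, appears at 7.8 kHz.
76.5 kHz and 92.1 kHz both map to 7.8 kHz.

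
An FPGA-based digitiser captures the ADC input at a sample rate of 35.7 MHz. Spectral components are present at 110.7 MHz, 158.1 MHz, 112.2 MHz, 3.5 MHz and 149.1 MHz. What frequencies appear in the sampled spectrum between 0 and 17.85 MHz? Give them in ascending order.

fs/2 = 17.85 MHz.
110.7 MHz mod fs = 3.6 MHz.
3.6 MHz ≤ fs/2 = 17.85 MHz, appears at 3.6 MHz.
158.1 MHz mod fs = 15.3 MHz.
15.3 MHz ≤ fs/2 = 17.85 MHz, appears at 15.3 MHz.
112.2 MHz mod fs = 5.1 MHz.
5.1 MHz ≤ fs/2 = 17.85 MHz, appears at 5.1 MHz.
3.5 MHz ≤ fs/2 = 17.85 MHz, passes unchanged.
149.1 MHz mod fs = 6.3 MHz.
6.3 MHz ≤ fs/2 = 17.85 MHz, appears at 6.3 MHz.
Distinct values: {3.5 MHz, 3.6 MHz, 5.1 MHz, 6.3 MHz, 15.3 MHz}.

3.5 MHz, 3.6 MHz, 5.1 MHz, 6.3 MHz, 15.3 MHz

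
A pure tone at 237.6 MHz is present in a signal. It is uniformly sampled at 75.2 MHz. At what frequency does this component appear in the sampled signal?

12 MHz

237.6 MHz mod fs = 12 MHz.
12 MHz ≤ fs/2 = 37.6 MHz, appears at 12 MHz.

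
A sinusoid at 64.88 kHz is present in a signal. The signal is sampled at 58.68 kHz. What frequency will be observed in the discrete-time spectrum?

64.88 kHz mod fs = 6.2 kHz.
6.2 kHz ≤ fs/2 = 29.34 kHz, appears at 6.2 kHz.

6.2 kHz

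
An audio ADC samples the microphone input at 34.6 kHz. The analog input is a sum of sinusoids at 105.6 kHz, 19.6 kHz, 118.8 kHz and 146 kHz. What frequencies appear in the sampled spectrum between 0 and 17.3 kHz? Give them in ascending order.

fs/2 = 17.3 kHz.
105.6 kHz mod fs = 1.8 kHz.
1.8 kHz ≤ fs/2 = 17.3 kHz, appears at 1.8 kHz.
19.6 kHz > fs/2 = 17.3 kHz, folds to fs − 19.6 kHz = 15 kHz.
118.8 kHz mod fs = 15 kHz.
15 kHz ≤ fs/2 = 17.3 kHz, appears at 15 kHz.
146 kHz mod fs = 7.6 kHz.
7.6 kHz ≤ fs/2 = 17.3 kHz, appears at 7.6 kHz.
Distinct values: {1.8 kHz, 7.6 kHz, 15 kHz}.

1.8 kHz, 7.6 kHz, 15 kHz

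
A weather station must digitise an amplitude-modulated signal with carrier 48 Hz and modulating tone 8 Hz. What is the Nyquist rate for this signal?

AM sidebands sit at fc ± fm = 40 Hz and 56 Hz.
Highest-frequency component: 56 Hz.
Nyquist rate = 2 × 56 Hz = 112 Hz.

112 Hz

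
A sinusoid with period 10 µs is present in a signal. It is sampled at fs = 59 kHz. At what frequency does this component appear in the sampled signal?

18 kHz

T = 10 µs → f = 1/T = 100 kHz.
100 kHz mod fs = 41 kHz.
41 kHz > fs/2 = 29.5 kHz, folds to fs − 41 kHz = 18 kHz.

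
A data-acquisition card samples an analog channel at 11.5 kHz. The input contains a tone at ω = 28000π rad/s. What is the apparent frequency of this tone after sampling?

2.5 kHz

ω = 28000π rad/s → f = ω/(2π) = 14000 Hz = 14 kHz.
14 kHz mod fs = 2.5 kHz.
2.5 kHz ≤ fs/2 = 5.75 kHz, appears at 2.5 kHz.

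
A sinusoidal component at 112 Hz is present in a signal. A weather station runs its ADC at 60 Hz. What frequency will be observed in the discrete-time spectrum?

112 Hz mod fs = 52 Hz.
52 Hz > fs/2 = 30 Hz, folds to fs − 52 Hz = 8 Hz.

8 Hz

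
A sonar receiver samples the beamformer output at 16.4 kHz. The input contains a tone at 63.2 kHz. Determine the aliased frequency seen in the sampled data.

2.4 kHz

63.2 kHz mod fs = 14 kHz.
14 kHz > fs/2 = 8.2 kHz, folds to fs − 14 kHz = 2.4 kHz.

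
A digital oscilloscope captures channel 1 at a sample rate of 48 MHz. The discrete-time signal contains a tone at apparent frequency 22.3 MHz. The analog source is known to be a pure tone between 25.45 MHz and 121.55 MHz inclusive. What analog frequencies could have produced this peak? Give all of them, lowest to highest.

Frequencies that alias to 22.3 MHz are k·fs ± 22.3 MHz for integer k ≥ 0.
k=0: 22.3 MHz.
k=1: 25.7 MHz, 70.3 MHz.
k=2: 73.7 MHz, 118.3 MHz.
k=3: 121.7 MHz, 166.3 MHz.
Within [25.45 MHz, 121.55 MHz]: 25.7 MHz, 70.3 MHz, 73.7 MHz, 118.3 MHz.

25.7 MHz, 70.3 MHz, 73.7 MHz, 118.3 MHz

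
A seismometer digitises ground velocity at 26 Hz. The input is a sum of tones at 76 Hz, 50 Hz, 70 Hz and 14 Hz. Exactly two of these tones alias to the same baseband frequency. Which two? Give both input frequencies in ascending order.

50 Hz, 76 Hz

fs/2 = 13 Hz.
76 Hz mod fs = 24 Hz.
24 Hz > fs/2 = 13 Hz, folds to fs − 24 Hz = 2 Hz.
50 Hz mod fs = 24 Hz.
24 Hz > fs/2 = 13 Hz, folds to fs − 24 Hz = 2 Hz.
70 Hz mod fs = 18 Hz.
18 Hz > fs/2 = 13 Hz, folds to fs − 18 Hz = 8 Hz.
14 Hz > fs/2 = 13 Hz, folds to fs − 14 Hz = 12 Hz.
50 Hz and 76 Hz both map to 2 Hz.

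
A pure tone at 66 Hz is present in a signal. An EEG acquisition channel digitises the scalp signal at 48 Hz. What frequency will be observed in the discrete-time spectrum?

66 Hz mod fs = 18 Hz.
18 Hz ≤ fs/2 = 24 Hz, appears at 18 Hz.

18 Hz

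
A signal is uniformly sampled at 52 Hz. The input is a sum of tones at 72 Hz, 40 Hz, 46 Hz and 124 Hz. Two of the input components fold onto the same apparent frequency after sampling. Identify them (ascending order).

72 Hz, 124 Hz

fs/2 = 26 Hz.
72 Hz mod fs = 20 Hz.
20 Hz ≤ fs/2 = 26 Hz, appears at 20 Hz.
40 Hz > fs/2 = 26 Hz, folds to fs − 40 Hz = 12 Hz.
46 Hz > fs/2 = 26 Hz, folds to fs − 46 Hz = 6 Hz.
124 Hz mod fs = 20 Hz.
20 Hz ≤ fs/2 = 26 Hz, appears at 20 Hz.
72 Hz and 124 Hz both map to 20 Hz.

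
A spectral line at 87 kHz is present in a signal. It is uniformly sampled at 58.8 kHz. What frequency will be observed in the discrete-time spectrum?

28.2 kHz

87 kHz mod fs = 28.2 kHz.
28.2 kHz ≤ fs/2 = 29.4 kHz, appears at 28.2 kHz.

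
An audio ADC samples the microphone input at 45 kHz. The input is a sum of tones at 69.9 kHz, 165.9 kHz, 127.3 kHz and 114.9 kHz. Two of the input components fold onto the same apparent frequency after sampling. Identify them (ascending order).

69.9 kHz, 114.9 kHz

fs/2 = 22.5 kHz.
69.9 kHz mod fs = 24.9 kHz.
24.9 kHz > fs/2 = 22.5 kHz, folds to fs − 24.9 kHz = 20.1 kHz.
165.9 kHz mod fs = 30.9 kHz.
30.9 kHz > fs/2 = 22.5 kHz, folds to fs − 30.9 kHz = 14.1 kHz.
127.3 kHz mod fs = 37.3 kHz.
37.3 kHz > fs/2 = 22.5 kHz, folds to fs − 37.3 kHz = 7.7 kHz.
114.9 kHz mod fs = 24.9 kHz.
24.9 kHz > fs/2 = 22.5 kHz, folds to fs − 24.9 kHz = 20.1 kHz.
69.9 kHz and 114.9 kHz both map to 20.1 kHz.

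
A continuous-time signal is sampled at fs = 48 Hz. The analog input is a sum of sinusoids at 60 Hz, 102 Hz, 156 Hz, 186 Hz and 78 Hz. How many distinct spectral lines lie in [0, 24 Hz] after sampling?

3

fs/2 = 24 Hz.
60 Hz mod fs = 12 Hz.
12 Hz ≤ fs/2 = 24 Hz, appears at 12 Hz.
102 Hz mod fs = 6 Hz.
6 Hz ≤ fs/2 = 24 Hz, appears at 6 Hz.
156 Hz mod fs = 12 Hz.
12 Hz ≤ fs/2 = 24 Hz, appears at 12 Hz.
186 Hz mod fs = 42 Hz.
42 Hz > fs/2 = 24 Hz, folds to fs − 42 Hz = 6 Hz.
78 Hz mod fs = 30 Hz.
30 Hz > fs/2 = 24 Hz, folds to fs − 30 Hz = 18 Hz.
Distinct values: {6 Hz, 12 Hz, 18 Hz} → 3.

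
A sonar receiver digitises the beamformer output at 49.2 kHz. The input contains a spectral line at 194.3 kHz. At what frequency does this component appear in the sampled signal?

2.5 kHz

194.3 kHz mod fs = 46.7 kHz.
46.7 kHz > fs/2 = 24.6 kHz, folds to fs − 46.7 kHz = 2.5 kHz.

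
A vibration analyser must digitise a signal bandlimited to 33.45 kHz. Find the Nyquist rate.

Nyquist rate = 2 × 33.45 kHz = 66.9 kHz.

66.9 kHz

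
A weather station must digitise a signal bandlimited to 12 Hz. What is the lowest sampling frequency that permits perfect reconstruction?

24 Hz

Nyquist rate = 2 × 12 Hz = 24 Hz.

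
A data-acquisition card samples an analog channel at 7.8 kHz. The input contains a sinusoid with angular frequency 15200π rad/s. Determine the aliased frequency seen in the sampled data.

ω = 15200π rad/s → f = ω/(2π) = 7600 Hz = 7.6 kHz.
7.6 kHz > fs/2 = 3.9 kHz, folds to fs − 7.6 kHz = 0.2 kHz.

0.2 kHz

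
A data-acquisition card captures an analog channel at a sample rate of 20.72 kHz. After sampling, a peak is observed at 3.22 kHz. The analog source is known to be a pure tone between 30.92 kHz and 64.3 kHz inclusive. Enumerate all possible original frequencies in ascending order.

Frequencies that alias to 3.22 kHz are k·fs ± 3.22 kHz for integer k ≥ 0.
k=0: 3.22 kHz.
k=1: 17.5 kHz, 23.94 kHz.
k=2: 38.22 kHz, 44.66 kHz.
k=3: 58.94 kHz, 65.38 kHz.
k=4: 79.66 kHz, 86.1 kHz.
Within [30.92 kHz, 64.3 kHz]: 38.22 kHz, 44.66 kHz, 58.94 kHz.

38.22 kHz, 44.66 kHz, 58.94 kHz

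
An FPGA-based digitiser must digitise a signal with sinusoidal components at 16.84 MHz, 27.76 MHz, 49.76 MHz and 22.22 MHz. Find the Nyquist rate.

99.52 MHz

Highest-frequency component: 49.76 MHz.
Nyquist rate = 2 × 49.76 MHz = 99.52 MHz.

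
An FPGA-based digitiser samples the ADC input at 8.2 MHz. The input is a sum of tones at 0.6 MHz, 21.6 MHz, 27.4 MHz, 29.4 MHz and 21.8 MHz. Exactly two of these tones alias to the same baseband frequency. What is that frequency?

fs/2 = 4.1 MHz.
0.6 MHz ≤ fs/2 = 4.1 MHz, passes unchanged.
21.6 MHz mod fs = 5.2 MHz.
5.2 MHz > fs/2 = 4.1 MHz, folds to fs − 5.2 MHz = 3 MHz.
27.4 MHz mod fs = 2.8 MHz.
2.8 MHz ≤ fs/2 = 4.1 MHz, appears at 2.8 MHz.
29.4 MHz mod fs = 4.8 MHz.
4.8 MHz > fs/2 = 4.1 MHz, folds to fs − 4.8 MHz = 3.4 MHz.
21.8 MHz mod fs = 5.4 MHz.
5.4 MHz > fs/2 = 4.1 MHz, folds to fs − 5.4 MHz = 2.8 MHz.
21.8 MHz and 27.4 MHz both map to 2.8 MHz.

2.8 MHz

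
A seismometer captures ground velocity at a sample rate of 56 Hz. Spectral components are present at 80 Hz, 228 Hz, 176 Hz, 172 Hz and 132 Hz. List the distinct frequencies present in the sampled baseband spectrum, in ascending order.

fs/2 = 28 Hz.
80 Hz mod fs = 24 Hz.
24 Hz ≤ fs/2 = 28 Hz, appears at 24 Hz.
228 Hz mod fs = 4 Hz.
4 Hz ≤ fs/2 = 28 Hz, appears at 4 Hz.
176 Hz mod fs = 8 Hz.
8 Hz ≤ fs/2 = 28 Hz, appears at 8 Hz.
172 Hz mod fs = 4 Hz.
4 Hz ≤ fs/2 = 28 Hz, appears at 4 Hz.
132 Hz mod fs = 20 Hz.
20 Hz ≤ fs/2 = 28 Hz, appears at 20 Hz.
Distinct values: {4 Hz, 8 Hz, 20 Hz, 24 Hz}.

4 Hz, 8 Hz, 20 Hz, 24 Hz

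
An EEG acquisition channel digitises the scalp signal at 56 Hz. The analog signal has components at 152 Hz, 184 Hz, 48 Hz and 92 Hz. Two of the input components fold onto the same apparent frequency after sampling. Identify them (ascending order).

fs/2 = 28 Hz.
152 Hz mod fs = 40 Hz.
40 Hz > fs/2 = 28 Hz, folds to fs − 40 Hz = 16 Hz.
184 Hz mod fs = 16 Hz.
16 Hz ≤ fs/2 = 28 Hz, appears at 16 Hz.
48 Hz > fs/2 = 28 Hz, folds to fs − 48 Hz = 8 Hz.
92 Hz mod fs = 36 Hz.
36 Hz > fs/2 = 28 Hz, folds to fs − 36 Hz = 20 Hz.
152 Hz and 184 Hz both map to 16 Hz.

152 Hz, 184 Hz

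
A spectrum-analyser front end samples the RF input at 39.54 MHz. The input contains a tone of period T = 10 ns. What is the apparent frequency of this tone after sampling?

18.62 MHz

T = 10 ns → f = 1/T = 100 MHz.
100 MHz mod fs = 20.92 MHz.
20.92 MHz > fs/2 = 19.77 MHz, folds to fs − 20.92 MHz = 18.62 MHz.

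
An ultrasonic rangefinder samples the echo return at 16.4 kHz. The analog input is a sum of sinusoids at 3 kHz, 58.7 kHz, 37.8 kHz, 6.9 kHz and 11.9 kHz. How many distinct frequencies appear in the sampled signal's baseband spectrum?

fs/2 = 8.2 kHz.
3 kHz ≤ fs/2 = 8.2 kHz, passes unchanged.
58.7 kHz mod fs = 9.5 kHz.
9.5 kHz > fs/2 = 8.2 kHz, folds to fs − 9.5 kHz = 6.9 kHz.
37.8 kHz mod fs = 5 kHz.
5 kHz ≤ fs/2 = 8.2 kHz, appears at 5 kHz.
6.9 kHz ≤ fs/2 = 8.2 kHz, passes unchanged.
11.9 kHz > fs/2 = 8.2 kHz, folds to fs − 11.9 kHz = 4.5 kHz.
Distinct values: {3 kHz, 4.5 kHz, 5 kHz, 6.9 kHz} → 4.

4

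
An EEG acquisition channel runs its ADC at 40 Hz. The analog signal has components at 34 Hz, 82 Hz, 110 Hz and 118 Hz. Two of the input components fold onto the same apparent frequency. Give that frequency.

2 Hz

fs/2 = 20 Hz.
34 Hz > fs/2 = 20 Hz, folds to fs − 34 Hz = 6 Hz.
82 Hz mod fs = 2 Hz.
2 Hz ≤ fs/2 = 20 Hz, appears at 2 Hz.
110 Hz mod fs = 30 Hz.
30 Hz > fs/2 = 20 Hz, folds to fs − 30 Hz = 10 Hz.
118 Hz mod fs = 38 Hz.
38 Hz > fs/2 = 20 Hz, folds to fs − 38 Hz = 2 Hz.
82 Hz and 118 Hz both map to 2 Hz.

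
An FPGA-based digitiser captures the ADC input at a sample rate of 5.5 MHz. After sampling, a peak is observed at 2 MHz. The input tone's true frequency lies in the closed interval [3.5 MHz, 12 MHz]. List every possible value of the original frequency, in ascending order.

3.5 MHz, 7.5 MHz, 9 MHz

Frequencies that alias to 2 MHz are k·fs ± 2 MHz for integer k ≥ 0.
k=0: 2 MHz.
k=1: 3.5 MHz, 7.5 MHz.
k=2: 9 MHz, 13 MHz.
k=3: 14.5 MHz, 18.5 MHz.
Within [3.5 MHz, 12 MHz]: 3.5 MHz, 7.5 MHz, 9 MHz.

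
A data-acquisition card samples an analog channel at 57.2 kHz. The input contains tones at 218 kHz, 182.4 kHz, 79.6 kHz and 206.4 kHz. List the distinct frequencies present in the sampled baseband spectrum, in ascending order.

10.8 kHz, 22.4 kHz

fs/2 = 28.6 kHz.
218 kHz mod fs = 46.4 kHz.
46.4 kHz > fs/2 = 28.6 kHz, folds to fs − 46.4 kHz = 10.8 kHz.
182.4 kHz mod fs = 10.8 kHz.
10.8 kHz ≤ fs/2 = 28.6 kHz, appears at 10.8 kHz.
79.6 kHz mod fs = 22.4 kHz.
22.4 kHz ≤ fs/2 = 28.6 kHz, appears at 22.4 kHz.
206.4 kHz mod fs = 34.8 kHz.
34.8 kHz > fs/2 = 28.6 kHz, folds to fs − 34.8 kHz = 22.4 kHz.
Distinct values: {10.8 kHz, 22.4 kHz}.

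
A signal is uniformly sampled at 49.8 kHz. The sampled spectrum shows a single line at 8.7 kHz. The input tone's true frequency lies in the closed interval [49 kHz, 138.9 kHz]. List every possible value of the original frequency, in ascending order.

Frequencies that alias to 8.7 kHz are k·fs ± 8.7 kHz for integer k ≥ 0.
k=0: 8.7 kHz.
k=1: 41.1 kHz, 58.5 kHz.
k=2: 90.9 kHz, 108.3 kHz.
k=3: 140.7 kHz, 158.1 kHz.
Within [49 kHz, 138.9 kHz]: 58.5 kHz, 90.9 kHz, 108.3 kHz.

58.5 kHz, 90.9 kHz, 108.3 kHz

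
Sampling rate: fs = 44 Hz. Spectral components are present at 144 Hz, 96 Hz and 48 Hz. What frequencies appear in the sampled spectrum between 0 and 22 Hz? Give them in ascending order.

fs/2 = 22 Hz.
144 Hz mod fs = 12 Hz.
12 Hz ≤ fs/2 = 22 Hz, appears at 12 Hz.
96 Hz mod fs = 8 Hz.
8 Hz ≤ fs/2 = 22 Hz, appears at 8 Hz.
48 Hz mod fs = 4 Hz.
4 Hz ≤ fs/2 = 22 Hz, appears at 4 Hz.
Distinct values: {4 Hz, 8 Hz, 12 Hz}.

4 Hz, 8 Hz, 12 Hz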